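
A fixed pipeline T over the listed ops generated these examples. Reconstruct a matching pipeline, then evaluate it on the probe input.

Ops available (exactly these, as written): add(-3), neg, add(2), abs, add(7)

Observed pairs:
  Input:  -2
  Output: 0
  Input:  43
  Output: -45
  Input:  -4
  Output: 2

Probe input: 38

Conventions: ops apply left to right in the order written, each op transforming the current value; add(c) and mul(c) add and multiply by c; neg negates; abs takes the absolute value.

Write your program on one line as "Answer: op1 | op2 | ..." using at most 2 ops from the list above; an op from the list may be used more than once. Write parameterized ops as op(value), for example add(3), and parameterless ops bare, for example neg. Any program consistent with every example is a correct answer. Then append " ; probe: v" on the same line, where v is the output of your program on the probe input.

add(2) | neg ; probe: -40

Check, running the answer program on each example:
  -2 -> 0 -> 0
  43 -> 45 -> -45
  -4 -> -2 -> 2
  probe: 38 -> 40 -> -40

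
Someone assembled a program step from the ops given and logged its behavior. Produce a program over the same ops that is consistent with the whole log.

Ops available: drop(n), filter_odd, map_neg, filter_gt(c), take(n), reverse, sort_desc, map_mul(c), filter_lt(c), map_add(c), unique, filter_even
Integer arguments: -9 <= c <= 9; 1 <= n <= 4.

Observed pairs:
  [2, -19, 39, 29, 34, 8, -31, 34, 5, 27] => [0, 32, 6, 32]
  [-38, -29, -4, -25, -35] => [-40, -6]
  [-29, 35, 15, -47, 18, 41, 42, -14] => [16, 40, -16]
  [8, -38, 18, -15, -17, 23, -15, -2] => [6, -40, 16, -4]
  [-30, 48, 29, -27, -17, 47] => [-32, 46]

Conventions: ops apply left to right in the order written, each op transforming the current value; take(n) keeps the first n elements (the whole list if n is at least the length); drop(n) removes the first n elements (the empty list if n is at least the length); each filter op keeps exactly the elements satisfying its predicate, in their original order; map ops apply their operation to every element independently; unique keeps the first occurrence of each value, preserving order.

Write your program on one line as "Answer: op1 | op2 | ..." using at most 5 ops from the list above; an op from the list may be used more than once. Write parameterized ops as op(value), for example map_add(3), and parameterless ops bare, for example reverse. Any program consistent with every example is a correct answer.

reverse | map_add(-2) | filter_even | reverse

Check, running the answer program on each example:
  [2, -19, 39, 29, 34, 8, -31, 34, 5, 27] -> [27, 5, 34, -31, 8, 34, 29, 39, -19, 2] -> [25, 3, 32, -33, 6, 32, 27, 37, -21, 0] -> [32, 6, 32, 0] -> [0, 32, 6, 32]
  [-38, -29, -4, -25, -35] -> [-35, -25, -4, -29, -38] -> [-37, -27, -6, -31, -40] -> [-6, -40] -> [-40, -6]
  [-29, 35, 15, -47, 18, 41, 42, -14] -> [-14, 42, 41, 18, -47, 15, 35, -29] -> [-16, 40, 39, 16, -49, 13, 33, -31] -> [-16, 40, 16] -> [16, 40, -16]
  [8, -38, 18, -15, -17, 23, -15, -2] -> [-2, -15, 23, -17, -15, 18, -38, 8] -> [-4, -17, 21, -19, -17, 16, -40, 6] -> [-4, 16, -40, 6] -> [6, -40, 16, -4]
  [-30, 48, 29, -27, -17, 47] -> [47, -17, -27, 29, 48, -30] -> [45, -19, -29, 27, 46, -32] -> [46, -32] -> [-32, 46]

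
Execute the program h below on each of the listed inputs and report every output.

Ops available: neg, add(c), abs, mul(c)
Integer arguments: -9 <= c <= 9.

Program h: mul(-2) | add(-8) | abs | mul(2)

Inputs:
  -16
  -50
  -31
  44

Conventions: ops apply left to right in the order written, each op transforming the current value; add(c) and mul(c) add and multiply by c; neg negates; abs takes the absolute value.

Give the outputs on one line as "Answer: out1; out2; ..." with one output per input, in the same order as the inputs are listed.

Execution, op by op:
  -16 -> 32 -> 24 -> 24 -> 48
  -50 -> 100 -> 92 -> 92 -> 184
  -31 -> 62 -> 54 -> 54 -> 108
  44 -> -88 -> -96 -> 96 -> 192

48; 184; 108; 192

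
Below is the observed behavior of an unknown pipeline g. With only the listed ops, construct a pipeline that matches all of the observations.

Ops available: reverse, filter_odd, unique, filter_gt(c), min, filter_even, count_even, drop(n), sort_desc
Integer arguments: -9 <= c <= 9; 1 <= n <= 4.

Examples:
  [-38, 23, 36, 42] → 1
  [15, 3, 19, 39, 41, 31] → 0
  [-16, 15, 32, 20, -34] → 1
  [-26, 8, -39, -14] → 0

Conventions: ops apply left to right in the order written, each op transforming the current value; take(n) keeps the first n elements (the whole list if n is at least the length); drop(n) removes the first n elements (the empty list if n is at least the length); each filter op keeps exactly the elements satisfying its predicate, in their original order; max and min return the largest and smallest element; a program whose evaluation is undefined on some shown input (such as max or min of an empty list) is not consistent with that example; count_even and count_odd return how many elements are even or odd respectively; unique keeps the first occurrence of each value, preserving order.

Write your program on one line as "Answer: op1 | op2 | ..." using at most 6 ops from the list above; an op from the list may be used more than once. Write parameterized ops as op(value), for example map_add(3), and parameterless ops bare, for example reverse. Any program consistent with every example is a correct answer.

drop(1) | sort_desc | filter_even | drop(1) | filter_gt(-4) | count_even

Check, running the answer program on each example:
  [-38, 23, 36, 42] -> [23, 36, 42] -> [42, 36, 23] -> [42, 36] -> [36] -> [36] -> 1
  [15, 3, 19, 39, 41, 31] -> [3, 19, 39, 41, 31] -> [41, 39, 31, 19, 3] -> [] -> [] -> [] -> 0
  [-16, 15, 32, 20, -34] -> [15, 32, 20, -34] -> [32, 20, 15, -34] -> [32, 20, -34] -> [20, -34] -> [20] -> 1
  [-26, 8, -39, -14] -> [8, -39, -14] -> [8, -14, -39] -> [8, -14] -> [-14] -> [] -> 0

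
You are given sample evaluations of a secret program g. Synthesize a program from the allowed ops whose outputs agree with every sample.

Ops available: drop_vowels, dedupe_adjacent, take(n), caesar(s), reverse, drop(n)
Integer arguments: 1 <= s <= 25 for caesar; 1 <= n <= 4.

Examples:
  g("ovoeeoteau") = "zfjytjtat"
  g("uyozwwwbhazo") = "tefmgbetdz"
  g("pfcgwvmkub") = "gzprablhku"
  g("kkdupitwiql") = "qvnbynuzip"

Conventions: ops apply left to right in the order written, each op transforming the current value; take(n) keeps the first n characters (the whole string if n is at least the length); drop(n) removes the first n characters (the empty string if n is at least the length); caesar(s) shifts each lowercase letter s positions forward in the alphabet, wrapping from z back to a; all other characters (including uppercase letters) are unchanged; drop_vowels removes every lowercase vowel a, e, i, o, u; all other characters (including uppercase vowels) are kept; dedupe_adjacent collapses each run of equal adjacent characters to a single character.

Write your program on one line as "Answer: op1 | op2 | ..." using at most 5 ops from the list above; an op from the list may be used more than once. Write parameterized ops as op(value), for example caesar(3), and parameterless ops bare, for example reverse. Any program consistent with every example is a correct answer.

dedupe_adjacent | reverse | caesar(24) | caesar(7)

Check, running the answer program on each example:
  "ovoeeoteau" -> "ovoeoteau" -> "uaetoeovo" -> "sycrmcmtm" -> "zfjytjtat"
  "uyozwwwbhazo" -> "uyozwbhazo" -> "ozahbwzoyu" -> "mxyfzuxmws" -> "tefmgbetdz"
  "pfcgwvmkub" -> "pfcgwvmkub" -> "bukmvwgcfp" -> "zsiktueadn" -> "gzprablhku"
  "kkdupitwiql" -> "kdupitwiql" -> "lqiwtipudk" -> "jogurgnsbi" -> "qvnbynuzip"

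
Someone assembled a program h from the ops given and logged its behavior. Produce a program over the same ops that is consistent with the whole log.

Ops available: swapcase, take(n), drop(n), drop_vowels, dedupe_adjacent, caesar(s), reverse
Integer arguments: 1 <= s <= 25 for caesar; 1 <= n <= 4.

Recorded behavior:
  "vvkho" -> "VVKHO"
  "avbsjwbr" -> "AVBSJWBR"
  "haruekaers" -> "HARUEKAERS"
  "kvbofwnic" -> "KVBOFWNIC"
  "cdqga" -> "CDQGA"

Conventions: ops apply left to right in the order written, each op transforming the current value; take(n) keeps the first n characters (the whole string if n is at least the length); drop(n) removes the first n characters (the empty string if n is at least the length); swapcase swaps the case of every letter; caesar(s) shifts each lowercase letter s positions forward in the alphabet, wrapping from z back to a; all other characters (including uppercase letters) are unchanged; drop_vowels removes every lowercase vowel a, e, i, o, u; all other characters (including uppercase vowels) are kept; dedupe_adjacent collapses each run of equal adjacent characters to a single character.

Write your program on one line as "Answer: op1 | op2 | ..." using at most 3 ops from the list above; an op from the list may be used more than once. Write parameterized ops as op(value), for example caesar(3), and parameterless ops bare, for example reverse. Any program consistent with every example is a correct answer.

reverse | swapcase | reverse

Check, running the answer program on each example:
  "vvkho" -> "ohkvv" -> "OHKVV" -> "VVKHO"
  "avbsjwbr" -> "rbwjsbva" -> "RBWJSBVA" -> "AVBSJWBR"
  "haruekaers" -> "sreakeurah" -> "SREAKEURAH" -> "HARUEKAERS"
  "kvbofwnic" -> "cinwfobvk" -> "CINWFOBVK" -> "KVBOFWNIC"
  "cdqga" -> "agqdc" -> "AGQDC" -> "CDQGA"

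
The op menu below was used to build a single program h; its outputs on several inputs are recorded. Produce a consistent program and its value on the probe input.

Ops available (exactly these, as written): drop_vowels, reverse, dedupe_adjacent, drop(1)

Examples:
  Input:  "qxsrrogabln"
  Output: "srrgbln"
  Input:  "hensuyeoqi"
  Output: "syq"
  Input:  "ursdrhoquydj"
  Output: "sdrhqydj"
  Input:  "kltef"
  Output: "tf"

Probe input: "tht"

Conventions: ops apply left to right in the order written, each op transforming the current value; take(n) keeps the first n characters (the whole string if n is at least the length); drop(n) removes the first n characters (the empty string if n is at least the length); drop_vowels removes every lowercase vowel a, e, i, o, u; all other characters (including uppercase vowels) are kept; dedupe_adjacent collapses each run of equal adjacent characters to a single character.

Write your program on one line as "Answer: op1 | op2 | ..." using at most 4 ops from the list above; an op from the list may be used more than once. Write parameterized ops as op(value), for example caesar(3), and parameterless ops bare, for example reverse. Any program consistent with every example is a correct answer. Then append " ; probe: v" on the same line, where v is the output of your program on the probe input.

drop(1) | drop_vowels | drop(1) ; probe: "t"

Check, running the answer program on each example:
  "qxsrrogabln" -> "xsrrogabln" -> "xsrrgbln" -> "srrgbln"
  "hensuyeoqi" -> "ensuyeoqi" -> "nsyq" -> "syq"
  "ursdrhoquydj" -> "rsdrhoquydj" -> "rsdrhqydj" -> "sdrhqydj"
  "kltef" -> "ltef" -> "ltf" -> "tf"
  probe: "tht" -> "ht" -> "ht" -> "t"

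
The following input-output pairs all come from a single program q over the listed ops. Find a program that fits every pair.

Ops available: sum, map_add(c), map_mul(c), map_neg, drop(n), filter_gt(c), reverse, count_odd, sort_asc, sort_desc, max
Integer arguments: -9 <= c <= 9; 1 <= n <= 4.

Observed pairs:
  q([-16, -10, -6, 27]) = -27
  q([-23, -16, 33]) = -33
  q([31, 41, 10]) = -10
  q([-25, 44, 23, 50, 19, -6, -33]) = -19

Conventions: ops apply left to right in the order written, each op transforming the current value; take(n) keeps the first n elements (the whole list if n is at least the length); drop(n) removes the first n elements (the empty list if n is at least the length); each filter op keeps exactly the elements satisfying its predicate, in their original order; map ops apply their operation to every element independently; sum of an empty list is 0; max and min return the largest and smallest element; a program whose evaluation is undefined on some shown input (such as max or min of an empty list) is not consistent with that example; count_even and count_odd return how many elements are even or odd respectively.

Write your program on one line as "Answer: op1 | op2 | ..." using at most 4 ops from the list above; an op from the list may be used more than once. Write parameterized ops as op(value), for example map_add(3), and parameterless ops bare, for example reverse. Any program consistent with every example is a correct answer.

filter_gt(8) | map_neg | max

Check, running the answer program on each example:
  [-16, -10, -6, 27] -> [27] -> [-27] -> -27
  [-23, -16, 33] -> [33] -> [-33] -> -33
  [31, 41, 10] -> [31, 41, 10] -> [-31, -41, -10] -> -10
  [-25, 44, 23, 50, 19, -6, -33] -> [44, 23, 50, 19] -> [-44, -23, -50, -19] -> -19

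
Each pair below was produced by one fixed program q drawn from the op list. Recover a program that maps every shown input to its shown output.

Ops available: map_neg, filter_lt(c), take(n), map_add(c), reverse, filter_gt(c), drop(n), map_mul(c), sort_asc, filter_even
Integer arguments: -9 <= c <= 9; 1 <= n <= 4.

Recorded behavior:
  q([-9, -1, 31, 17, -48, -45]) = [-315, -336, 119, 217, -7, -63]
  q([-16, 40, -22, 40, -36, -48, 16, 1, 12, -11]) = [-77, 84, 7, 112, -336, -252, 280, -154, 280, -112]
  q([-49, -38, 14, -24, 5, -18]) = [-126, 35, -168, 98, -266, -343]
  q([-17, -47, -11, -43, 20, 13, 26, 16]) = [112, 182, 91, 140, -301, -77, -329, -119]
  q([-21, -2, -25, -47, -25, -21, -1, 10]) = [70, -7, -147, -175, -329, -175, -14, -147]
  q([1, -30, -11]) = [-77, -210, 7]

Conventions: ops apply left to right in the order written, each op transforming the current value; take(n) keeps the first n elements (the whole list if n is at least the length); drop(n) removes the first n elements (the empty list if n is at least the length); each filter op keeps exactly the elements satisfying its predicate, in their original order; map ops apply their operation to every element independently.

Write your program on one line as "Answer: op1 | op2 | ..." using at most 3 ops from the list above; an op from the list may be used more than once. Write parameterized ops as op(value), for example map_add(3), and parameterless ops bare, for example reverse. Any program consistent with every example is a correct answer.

map_mul(7) | reverse

Check, running the answer program on each example:
  [-9, -1, 31, 17, -48, -45] -> [-63, -7, 217, 119, -336, -315] -> [-315, -336, 119, 217, -7, -63]
  [-16, 40, -22, 40, -36, -48, 16, 1, 12, -11] -> [-112, 280, -154, 280, -252, -336, 112, 7, 84, -77] -> [-77, 84, 7, 112, -336, -252, 280, -154, 280, -112]
  [-49, -38, 14, -24, 5, -18] -> [-343, -266, 98, -168, 35, -126] -> [-126, 35, -168, 98, -266, -343]
  [-17, -47, -11, -43, 20, 13, 26, 16] -> [-119, -329, -77, -301, 140, 91, 182, 112] -> [112, 182, 91, 140, -301, -77, -329, -119]
  [-21, -2, -25, -47, -25, -21, -1, 10] -> [-147, -14, -175, -329, -175, -147, -7, 70] -> [70, -7, -147, -175, -329, -175, -14, -147]
  [1, -30, -11] -> [7, -210, -77] -> [-77, -210, 7]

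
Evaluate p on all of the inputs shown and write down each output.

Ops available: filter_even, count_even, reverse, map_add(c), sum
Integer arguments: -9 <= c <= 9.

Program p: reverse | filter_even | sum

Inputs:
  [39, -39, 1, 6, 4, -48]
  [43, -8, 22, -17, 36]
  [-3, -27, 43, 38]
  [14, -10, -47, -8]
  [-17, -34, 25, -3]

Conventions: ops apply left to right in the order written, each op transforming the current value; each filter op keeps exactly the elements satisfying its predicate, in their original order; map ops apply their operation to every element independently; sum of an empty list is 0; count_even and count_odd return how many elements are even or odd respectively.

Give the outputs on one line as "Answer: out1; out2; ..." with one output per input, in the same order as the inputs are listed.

Execution, op by op:
  [39, -39, 1, 6, 4, -48] -> [-48, 4, 6, 1, -39, 39] -> [-48, 4, 6] -> -38
  [43, -8, 22, -17, 36] -> [36, -17, 22, -8, 43] -> [36, 22, -8] -> 50
  [-3, -27, 43, 38] -> [38, 43, -27, -3] -> [38] -> 38
  [14, -10, -47, -8] -> [-8, -47, -10, 14] -> [-8, -10, 14] -> -4
  [-17, -34, 25, -3] -> [-3, 25, -34, -17] -> [-34] -> -34

-38; 50; 38; -4; -34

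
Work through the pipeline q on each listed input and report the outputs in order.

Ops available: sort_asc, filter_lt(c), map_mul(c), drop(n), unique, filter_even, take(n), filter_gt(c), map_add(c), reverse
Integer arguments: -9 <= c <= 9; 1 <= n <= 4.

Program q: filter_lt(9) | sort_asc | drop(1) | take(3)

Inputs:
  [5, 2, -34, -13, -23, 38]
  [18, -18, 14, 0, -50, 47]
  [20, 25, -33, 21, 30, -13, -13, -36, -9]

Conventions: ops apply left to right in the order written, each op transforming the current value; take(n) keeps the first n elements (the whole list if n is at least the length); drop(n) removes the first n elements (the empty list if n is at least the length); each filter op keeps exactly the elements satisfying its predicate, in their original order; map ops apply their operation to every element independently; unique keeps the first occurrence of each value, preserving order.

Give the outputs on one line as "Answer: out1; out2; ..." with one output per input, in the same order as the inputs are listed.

Execution, op by op:
  [5, 2, -34, -13, -23, 38] -> [5, 2, -34, -13, -23] -> [-34, -23, -13, 2, 5] -> [-23, -13, 2, 5] -> [-23, -13, 2]
  [18, -18, 14, 0, -50, 47] -> [-18, 0, -50] -> [-50, -18, 0] -> [-18, 0] -> [-18, 0]
  [20, 25, -33, 21, 30, -13, -13, -36, -9] -> [-33, -13, -13, -36, -9] -> [-36, -33, -13, -13, -9] -> [-33, -13, -13, -9] -> [-33, -13, -13]

[-23, -13, 2]; [-18, 0]; [-33, -13, -13]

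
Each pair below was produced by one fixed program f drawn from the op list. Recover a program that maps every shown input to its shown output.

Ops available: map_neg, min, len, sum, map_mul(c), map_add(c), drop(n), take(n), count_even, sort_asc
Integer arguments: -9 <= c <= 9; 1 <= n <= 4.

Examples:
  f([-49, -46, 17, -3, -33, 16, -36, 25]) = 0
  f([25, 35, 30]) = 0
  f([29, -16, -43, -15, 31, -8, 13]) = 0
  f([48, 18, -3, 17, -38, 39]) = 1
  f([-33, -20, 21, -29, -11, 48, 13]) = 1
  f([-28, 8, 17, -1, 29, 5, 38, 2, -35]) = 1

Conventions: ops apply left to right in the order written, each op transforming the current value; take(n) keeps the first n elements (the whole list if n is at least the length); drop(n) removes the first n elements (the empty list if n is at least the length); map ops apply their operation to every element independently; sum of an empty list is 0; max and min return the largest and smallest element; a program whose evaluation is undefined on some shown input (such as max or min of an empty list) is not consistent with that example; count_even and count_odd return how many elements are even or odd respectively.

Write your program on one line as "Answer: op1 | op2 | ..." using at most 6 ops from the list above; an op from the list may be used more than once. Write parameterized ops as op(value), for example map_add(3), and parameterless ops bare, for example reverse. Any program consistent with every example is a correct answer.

map_neg | sort_asc | take(4) | take(1) | count_even

Check, running the answer program on each example:
  [-49, -46, 17, -3, -33, 16, -36, 25] -> [49, 46, -17, 3, 33, -16, 36, -25] -> [-25, -17, -16, 3, 33, 36, 46, 49] -> [-25, -17, -16, 3] -> [-25] -> 0
  [25, 35, 30] -> [-25, -35, -30] -> [-35, -30, -25] -> [-35, -30, -25] -> [-35] -> 0
  [29, -16, -43, -15, 31, -8, 13] -> [-29, 16, 43, 15, -31, 8, -13] -> [-31, -29, -13, 8, 15, 16, 43] -> [-31, -29, -13, 8] -> [-31] -> 0
  [48, 18, -3, 17, -38, 39] -> [-48, -18, 3, -17, 38, -39] -> [-48, -39, -18, -17, 3, 38] -> [-48, -39, -18, -17] -> [-48] -> 1
  [-33, -20, 21, -29, -11, 48, 13] -> [33, 20, -21, 29, 11, -48, -13] -> [-48, -21, -13, 11, 20, 29, 33] -> [-48, -21, -13, 11] -> [-48] -> 1
  [-28, 8, 17, -1, 29, 5, 38, 2, -35] -> [28, -8, -17, 1, -29, -5, -38, -2, 35] -> [-38, -29, -17, -8, -5, -2, 1, 28, 35] -> [-38, -29, -17, -8] -> [-38] -> 1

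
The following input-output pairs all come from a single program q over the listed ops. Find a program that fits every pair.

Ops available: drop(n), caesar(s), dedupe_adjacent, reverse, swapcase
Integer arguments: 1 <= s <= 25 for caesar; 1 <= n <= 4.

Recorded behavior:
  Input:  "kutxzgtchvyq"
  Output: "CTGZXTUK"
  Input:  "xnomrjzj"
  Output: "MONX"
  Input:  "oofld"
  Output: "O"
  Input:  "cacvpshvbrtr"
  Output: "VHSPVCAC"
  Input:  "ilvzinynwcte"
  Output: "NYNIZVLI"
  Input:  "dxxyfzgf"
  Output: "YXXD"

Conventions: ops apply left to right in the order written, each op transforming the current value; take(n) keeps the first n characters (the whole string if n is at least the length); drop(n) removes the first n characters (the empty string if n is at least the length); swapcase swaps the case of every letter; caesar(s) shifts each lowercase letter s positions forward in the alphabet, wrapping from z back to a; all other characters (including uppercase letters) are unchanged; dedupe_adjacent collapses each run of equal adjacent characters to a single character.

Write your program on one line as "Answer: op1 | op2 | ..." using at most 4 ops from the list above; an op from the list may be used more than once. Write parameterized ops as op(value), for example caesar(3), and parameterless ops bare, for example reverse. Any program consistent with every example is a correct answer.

reverse | swapcase | drop(2) | drop(2)

Check, running the answer program on each example:
  "kutxzgtchvyq" -> "qyvhctgzxtuk" -> "QYVHCTGZXTUK" -> "VHCTGZXTUK" -> "CTGZXTUK"
  "xnomrjzj" -> "jzjrmonx" -> "JZJRMONX" -> "JRMONX" -> "MONX"
  "oofld" -> "dlfoo" -> "DLFOO" -> "FOO" -> "O"
  "cacvpshvbrtr" -> "rtrbvhspvcac" -> "RTRBVHSPVCAC" -> "RBVHSPVCAC" -> "VHSPVCAC"
  "ilvzinynwcte" -> "etcwnynizvli" -> "ETCWNYNIZVLI" -> "CWNYNIZVLI" -> "NYNIZVLI"
  "dxxyfzgf" -> "fgzfyxxd" -> "FGZFYXXD" -> "ZFYXXD" -> "YXXD"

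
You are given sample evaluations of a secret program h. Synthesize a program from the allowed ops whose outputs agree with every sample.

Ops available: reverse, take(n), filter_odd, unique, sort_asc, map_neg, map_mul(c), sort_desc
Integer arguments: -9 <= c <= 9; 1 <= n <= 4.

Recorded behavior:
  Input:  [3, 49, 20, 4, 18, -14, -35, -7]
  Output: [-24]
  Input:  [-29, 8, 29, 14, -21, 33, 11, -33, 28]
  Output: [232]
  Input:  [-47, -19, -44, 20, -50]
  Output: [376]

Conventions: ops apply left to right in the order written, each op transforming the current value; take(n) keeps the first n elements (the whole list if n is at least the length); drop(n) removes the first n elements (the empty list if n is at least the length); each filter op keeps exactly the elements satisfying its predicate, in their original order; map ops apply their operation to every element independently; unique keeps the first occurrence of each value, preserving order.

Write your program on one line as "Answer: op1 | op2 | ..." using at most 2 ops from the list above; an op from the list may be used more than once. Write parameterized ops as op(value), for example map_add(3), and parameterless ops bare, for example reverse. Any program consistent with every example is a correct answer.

map_mul(-8) | take(1)

Check, running the answer program on each example:
  [3, 49, 20, 4, 18, -14, -35, -7] -> [-24, -392, -160, -32, -144, 112, 280, 56] -> [-24]
  [-29, 8, 29, 14, -21, 33, 11, -33, 28] -> [232, -64, -232, -112, 168, -264, -88, 264, -224] -> [232]
  [-47, -19, -44, 20, -50] -> [376, 152, 352, -160, 400] -> [376]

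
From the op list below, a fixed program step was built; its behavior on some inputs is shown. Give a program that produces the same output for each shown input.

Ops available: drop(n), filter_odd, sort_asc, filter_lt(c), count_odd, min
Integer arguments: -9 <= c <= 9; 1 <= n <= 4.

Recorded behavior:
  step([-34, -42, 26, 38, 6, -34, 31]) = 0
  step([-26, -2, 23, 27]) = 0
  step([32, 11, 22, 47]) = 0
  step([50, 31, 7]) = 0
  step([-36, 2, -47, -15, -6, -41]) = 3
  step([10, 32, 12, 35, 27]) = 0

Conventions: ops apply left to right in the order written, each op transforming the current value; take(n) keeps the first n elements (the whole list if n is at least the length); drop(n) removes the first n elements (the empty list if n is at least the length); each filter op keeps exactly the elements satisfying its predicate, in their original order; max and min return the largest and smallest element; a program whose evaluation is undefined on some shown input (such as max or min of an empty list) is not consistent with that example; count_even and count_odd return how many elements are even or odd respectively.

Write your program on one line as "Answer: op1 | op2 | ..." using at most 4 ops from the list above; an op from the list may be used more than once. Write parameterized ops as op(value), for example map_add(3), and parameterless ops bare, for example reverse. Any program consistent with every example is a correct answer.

filter_lt(0) | sort_asc | count_odd

Check, running the answer program on each example:
  [-34, -42, 26, 38, 6, -34, 31] -> [-34, -42, -34] -> [-42, -34, -34] -> 0
  [-26, -2, 23, 27] -> [-26, -2] -> [-26, -2] -> 0
  [32, 11, 22, 47] -> [] -> [] -> 0
  [50, 31, 7] -> [] -> [] -> 0
  [-36, 2, -47, -15, -6, -41] -> [-36, -47, -15, -6, -41] -> [-47, -41, -36, -15, -6] -> 3
  [10, 32, 12, 35, 27] -> [] -> [] -> 0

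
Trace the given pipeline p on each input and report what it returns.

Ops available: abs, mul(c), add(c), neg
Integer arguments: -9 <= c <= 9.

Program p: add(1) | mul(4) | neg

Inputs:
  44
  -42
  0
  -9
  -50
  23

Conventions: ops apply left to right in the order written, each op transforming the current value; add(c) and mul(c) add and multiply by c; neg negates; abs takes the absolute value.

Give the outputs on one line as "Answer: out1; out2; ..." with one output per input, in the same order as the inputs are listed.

-180; 164; -4; 32; 196; -96

Execution, op by op:
  44 -> 45 -> 180 -> -180
  -42 -> -41 -> -164 -> 164
  0 -> 1 -> 4 -> -4
  -9 -> -8 -> -32 -> 32
  -50 -> -49 -> -196 -> 196
  23 -> 24 -> 96 -> -96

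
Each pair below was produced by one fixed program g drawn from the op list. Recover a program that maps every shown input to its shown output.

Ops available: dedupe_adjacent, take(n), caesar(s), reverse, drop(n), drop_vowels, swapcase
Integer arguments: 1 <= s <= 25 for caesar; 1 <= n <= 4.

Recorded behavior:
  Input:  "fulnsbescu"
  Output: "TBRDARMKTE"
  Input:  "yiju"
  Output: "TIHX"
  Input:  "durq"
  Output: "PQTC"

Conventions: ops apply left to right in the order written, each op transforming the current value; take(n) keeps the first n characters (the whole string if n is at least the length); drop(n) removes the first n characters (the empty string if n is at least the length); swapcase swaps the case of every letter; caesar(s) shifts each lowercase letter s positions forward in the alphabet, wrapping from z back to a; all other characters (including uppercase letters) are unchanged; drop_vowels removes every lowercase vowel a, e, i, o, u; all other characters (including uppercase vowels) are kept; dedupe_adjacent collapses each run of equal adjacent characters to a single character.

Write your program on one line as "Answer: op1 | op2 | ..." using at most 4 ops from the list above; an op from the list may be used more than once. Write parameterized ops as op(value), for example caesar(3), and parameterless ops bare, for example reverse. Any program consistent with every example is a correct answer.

caesar(25) | swapcase | reverse

Check, running the answer program on each example:
  "fulnsbescu" -> "etkmradrbt" -> "ETKMRADRBT" -> "TBRDARMKTE"
  "yiju" -> "xhit" -> "XHIT" -> "TIHX"
  "durq" -> "ctqp" -> "CTQP" -> "PQTC"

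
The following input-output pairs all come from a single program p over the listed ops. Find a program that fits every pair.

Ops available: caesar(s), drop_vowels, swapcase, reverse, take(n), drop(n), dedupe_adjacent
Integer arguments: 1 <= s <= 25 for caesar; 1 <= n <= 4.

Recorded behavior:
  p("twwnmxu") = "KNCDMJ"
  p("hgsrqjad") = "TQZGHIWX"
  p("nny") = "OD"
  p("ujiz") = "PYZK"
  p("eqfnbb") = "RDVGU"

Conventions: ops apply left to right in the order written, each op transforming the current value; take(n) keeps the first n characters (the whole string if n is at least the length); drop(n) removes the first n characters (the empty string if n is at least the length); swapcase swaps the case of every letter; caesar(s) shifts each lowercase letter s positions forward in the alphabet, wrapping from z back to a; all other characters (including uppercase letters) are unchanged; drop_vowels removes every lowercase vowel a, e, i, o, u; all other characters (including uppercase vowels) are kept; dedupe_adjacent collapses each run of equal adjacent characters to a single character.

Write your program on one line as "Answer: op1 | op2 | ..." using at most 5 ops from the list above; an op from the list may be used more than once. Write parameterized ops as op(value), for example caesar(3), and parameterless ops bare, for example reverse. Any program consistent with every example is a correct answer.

caesar(16) | swapcase | reverse | dedupe_adjacent

Check, running the answer program on each example:
  "twwnmxu" -> "jmmdcnk" -> "JMMDCNK" -> "KNCDMMJ" -> "KNCDMJ"
  "hgsrqjad" -> "xwihgzqt" -> "XWIHGZQT" -> "TQZGHIWX" -> "TQZGHIWX"
  "nny" -> "ddo" -> "DDO" -> "ODD" -> "OD"
  "ujiz" -> "kzyp" -> "KZYP" -> "PYZK" -> "PYZK"
  "eqfnbb" -> "ugvdrr" -> "UGVDRR" -> "RRDVGU" -> "RDVGU"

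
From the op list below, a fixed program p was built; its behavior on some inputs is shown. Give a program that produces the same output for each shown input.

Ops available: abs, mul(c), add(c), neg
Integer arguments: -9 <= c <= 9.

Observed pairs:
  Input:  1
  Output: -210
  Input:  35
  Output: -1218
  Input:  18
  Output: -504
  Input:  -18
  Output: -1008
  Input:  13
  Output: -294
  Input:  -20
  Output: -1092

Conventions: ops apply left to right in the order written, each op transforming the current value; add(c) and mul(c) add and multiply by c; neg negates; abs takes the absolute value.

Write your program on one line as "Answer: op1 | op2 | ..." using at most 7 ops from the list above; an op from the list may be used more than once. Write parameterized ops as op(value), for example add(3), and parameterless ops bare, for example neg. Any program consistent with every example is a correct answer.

add(-6) | abs | neg | mul(-6) | mul(7) | neg

Check, running the answer program on each example:
  1 -> -5 -> 5 -> -5 -> 30 -> 210 -> -210
  35 -> 29 -> 29 -> -29 -> 174 -> 1218 -> -1218
  18 -> 12 -> 12 -> -12 -> 72 -> 504 -> -504
  -18 -> -24 -> 24 -> -24 -> 144 -> 1008 -> -1008
  13 -> 7 -> 7 -> -7 -> 42 -> 294 -> -294
  -20 -> -26 -> 26 -> -26 -> 156 -> 1092 -> -1092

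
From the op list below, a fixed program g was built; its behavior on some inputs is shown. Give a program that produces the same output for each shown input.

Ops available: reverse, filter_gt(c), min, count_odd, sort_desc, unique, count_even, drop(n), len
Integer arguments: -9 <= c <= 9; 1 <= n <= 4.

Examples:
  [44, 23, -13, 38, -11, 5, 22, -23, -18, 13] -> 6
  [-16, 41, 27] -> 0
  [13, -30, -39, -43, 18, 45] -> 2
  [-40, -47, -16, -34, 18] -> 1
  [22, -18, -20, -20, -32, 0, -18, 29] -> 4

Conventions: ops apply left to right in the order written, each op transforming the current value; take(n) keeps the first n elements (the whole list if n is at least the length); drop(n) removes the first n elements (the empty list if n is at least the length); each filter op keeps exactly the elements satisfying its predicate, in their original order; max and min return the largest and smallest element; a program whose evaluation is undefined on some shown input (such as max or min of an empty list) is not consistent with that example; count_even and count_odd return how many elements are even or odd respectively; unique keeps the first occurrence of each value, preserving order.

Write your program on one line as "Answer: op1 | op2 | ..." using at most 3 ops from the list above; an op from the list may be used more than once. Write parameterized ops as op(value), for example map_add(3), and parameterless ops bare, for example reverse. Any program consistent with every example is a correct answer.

drop(4) | reverse | len

Check, running the answer program on each example:
  [44, 23, -13, 38, -11, 5, 22, -23, -18, 13] -> [-11, 5, 22, -23, -18, 13] -> [13, -18, -23, 22, 5, -11] -> 6
  [-16, 41, 27] -> [] -> [] -> 0
  [13, -30, -39, -43, 18, 45] -> [18, 45] -> [45, 18] -> 2
  [-40, -47, -16, -34, 18] -> [18] -> [18] -> 1
  [22, -18, -20, -20, -32, 0, -18, 29] -> [-32, 0, -18, 29] -> [29, -18, 0, -32] -> 4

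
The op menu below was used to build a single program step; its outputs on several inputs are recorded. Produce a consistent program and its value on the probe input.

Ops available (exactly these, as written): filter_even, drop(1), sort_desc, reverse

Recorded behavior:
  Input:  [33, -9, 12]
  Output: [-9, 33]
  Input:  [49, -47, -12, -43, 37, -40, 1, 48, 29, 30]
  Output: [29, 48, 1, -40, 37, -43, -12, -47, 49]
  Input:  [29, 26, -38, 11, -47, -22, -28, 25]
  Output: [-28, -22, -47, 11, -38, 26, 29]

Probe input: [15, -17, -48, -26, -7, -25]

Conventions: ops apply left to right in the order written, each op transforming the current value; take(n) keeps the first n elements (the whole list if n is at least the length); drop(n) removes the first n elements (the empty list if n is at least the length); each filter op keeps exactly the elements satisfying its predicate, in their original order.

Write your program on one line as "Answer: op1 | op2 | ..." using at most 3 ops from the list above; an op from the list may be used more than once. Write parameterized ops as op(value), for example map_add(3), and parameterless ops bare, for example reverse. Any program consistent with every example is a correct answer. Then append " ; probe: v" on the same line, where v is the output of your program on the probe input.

reverse | drop(1) ; probe: [-7, -26, -48, -17, 15]

Check, running the answer program on each example:
  [33, -9, 12] -> [12, -9, 33] -> [-9, 33]
  [49, -47, -12, -43, 37, -40, 1, 48, 29, 30] -> [30, 29, 48, 1, -40, 37, -43, -12, -47, 49] -> [29, 48, 1, -40, 37, -43, -12, -47, 49]
  [29, 26, -38, 11, -47, -22, -28, 25] -> [25, -28, -22, -47, 11, -38, 26, 29] -> [-28, -22, -47, 11, -38, 26, 29]
  probe: [15, -17, -48, -26, -7, -25] -> [-25, -7, -26, -48, -17, 15] -> [-7, -26, -48, -17, 15]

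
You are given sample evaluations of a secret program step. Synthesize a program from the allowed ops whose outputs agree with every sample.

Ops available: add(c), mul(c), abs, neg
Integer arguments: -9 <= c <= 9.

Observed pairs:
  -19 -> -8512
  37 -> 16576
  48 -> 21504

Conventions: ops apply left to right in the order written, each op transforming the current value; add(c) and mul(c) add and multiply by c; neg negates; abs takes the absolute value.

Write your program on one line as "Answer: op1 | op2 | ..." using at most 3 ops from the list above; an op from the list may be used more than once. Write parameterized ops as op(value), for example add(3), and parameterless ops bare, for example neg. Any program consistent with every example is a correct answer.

mul(-8) | mul(7) | mul(-8)

Check, running the answer program on each example:
  -19 -> 152 -> 1064 -> -8512
  37 -> -296 -> -2072 -> 16576
  48 -> -384 -> -2688 -> 21504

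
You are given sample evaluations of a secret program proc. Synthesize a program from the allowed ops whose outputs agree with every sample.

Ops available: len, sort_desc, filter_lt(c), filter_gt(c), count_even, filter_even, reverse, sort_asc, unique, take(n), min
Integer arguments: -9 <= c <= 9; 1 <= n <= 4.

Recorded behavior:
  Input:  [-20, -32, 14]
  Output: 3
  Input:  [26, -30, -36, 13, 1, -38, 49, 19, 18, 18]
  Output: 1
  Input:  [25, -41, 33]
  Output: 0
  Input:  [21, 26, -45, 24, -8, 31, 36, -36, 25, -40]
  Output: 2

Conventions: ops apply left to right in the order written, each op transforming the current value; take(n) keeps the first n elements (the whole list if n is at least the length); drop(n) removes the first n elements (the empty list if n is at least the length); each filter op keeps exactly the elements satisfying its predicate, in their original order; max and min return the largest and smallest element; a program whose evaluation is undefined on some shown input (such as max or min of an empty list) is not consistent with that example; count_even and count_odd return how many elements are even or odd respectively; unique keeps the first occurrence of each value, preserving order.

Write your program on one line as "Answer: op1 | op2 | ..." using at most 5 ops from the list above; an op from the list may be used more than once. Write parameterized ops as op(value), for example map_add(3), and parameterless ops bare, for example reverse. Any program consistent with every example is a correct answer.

reverse | unique | take(3) | filter_even | len

Check, running the answer program on each example:
  [-20, -32, 14] -> [14, -32, -20] -> [14, -32, -20] -> [14, -32, -20] -> [14, -32, -20] -> 3
  [26, -30, -36, 13, 1, -38, 49, 19, 18, 18] -> [18, 18, 19, 49, -38, 1, 13, -36, -30, 26] -> [18, 19, 49, -38, 1, 13, -36, -30, 26] -> [18, 19, 49] -> [18] -> 1
  [25, -41, 33] -> [33, -41, 25] -> [33, -41, 25] -> [33, -41, 25] -> [] -> 0
  [21, 26, -45, 24, -8, 31, 36, -36, 25, -40] -> [-40, 25, -36, 36, 31, -8, 24, -45, 26, 21] -> [-40, 25, -36, 36, 31, -8, 24, -45, 26, 21] -> [-40, 25, -36] -> [-40, -36] -> 2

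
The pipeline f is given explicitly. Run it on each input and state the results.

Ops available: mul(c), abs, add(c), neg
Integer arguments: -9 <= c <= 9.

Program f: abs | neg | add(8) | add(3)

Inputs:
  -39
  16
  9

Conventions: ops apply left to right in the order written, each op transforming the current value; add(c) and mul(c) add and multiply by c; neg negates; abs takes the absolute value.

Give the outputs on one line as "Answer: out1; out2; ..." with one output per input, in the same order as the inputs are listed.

Execution, op by op:
  -39 -> 39 -> -39 -> -31 -> -28
  16 -> 16 -> -16 -> -8 -> -5
  9 -> 9 -> -9 -> -1 -> 2

-28; -5; 2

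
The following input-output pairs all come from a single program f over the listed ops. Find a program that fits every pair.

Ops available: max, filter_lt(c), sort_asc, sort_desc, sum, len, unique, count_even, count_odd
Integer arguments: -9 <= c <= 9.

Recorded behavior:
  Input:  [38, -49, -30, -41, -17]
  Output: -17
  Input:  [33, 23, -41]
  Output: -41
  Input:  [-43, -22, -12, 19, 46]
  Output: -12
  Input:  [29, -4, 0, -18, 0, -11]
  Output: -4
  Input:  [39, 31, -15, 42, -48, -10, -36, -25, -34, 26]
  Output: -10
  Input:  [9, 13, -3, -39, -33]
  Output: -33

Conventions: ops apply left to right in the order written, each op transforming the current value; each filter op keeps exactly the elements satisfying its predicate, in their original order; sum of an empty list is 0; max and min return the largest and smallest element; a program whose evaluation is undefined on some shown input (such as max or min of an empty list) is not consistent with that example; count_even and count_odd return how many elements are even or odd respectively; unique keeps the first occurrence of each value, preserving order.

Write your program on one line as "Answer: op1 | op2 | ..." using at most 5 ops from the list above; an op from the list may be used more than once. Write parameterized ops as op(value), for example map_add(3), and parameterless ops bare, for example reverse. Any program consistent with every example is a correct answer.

filter_lt(-1) | sort_asc | filter_lt(-3) | max

Check, running the answer program on each example:
  [38, -49, -30, -41, -17] -> [-49, -30, -41, -17] -> [-49, -41, -30, -17] -> [-49, -41, -30, -17] -> -17
  [33, 23, -41] -> [-41] -> [-41] -> [-41] -> -41
  [-43, -22, -12, 19, 46] -> [-43, -22, -12] -> [-43, -22, -12] -> [-43, -22, -12] -> -12
  [29, -4, 0, -18, 0, -11] -> [-4, -18, -11] -> [-18, -11, -4] -> [-18, -11, -4] -> -4
  [39, 31, -15, 42, -48, -10, -36, -25, -34, 26] -> [-15, -48, -10, -36, -25, -34] -> [-48, -36, -34, -25, -15, -10] -> [-48, -36, -34, -25, -15, -10] -> -10
  [9, 13, -3, -39, -33] -> [-3, -39, -33] -> [-39, -33, -3] -> [-39, -33] -> -33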